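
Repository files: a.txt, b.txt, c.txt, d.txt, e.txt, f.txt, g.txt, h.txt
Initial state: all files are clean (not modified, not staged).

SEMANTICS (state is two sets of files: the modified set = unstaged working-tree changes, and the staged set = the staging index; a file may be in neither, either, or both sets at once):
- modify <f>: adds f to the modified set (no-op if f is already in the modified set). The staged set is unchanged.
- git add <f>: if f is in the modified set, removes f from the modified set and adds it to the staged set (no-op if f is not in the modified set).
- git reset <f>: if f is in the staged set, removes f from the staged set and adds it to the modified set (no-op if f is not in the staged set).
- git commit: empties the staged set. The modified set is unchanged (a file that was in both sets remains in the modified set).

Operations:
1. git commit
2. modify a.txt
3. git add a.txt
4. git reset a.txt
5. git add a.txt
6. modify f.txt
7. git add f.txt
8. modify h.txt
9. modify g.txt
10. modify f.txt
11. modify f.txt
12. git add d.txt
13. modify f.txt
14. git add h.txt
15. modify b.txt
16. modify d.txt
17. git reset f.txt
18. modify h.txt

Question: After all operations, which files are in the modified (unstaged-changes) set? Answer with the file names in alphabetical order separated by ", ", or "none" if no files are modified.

Answer: b.txt, d.txt, f.txt, g.txt, h.txt

Derivation:
After op 1 (git commit): modified={none} staged={none}
After op 2 (modify a.txt): modified={a.txt} staged={none}
After op 3 (git add a.txt): modified={none} staged={a.txt}
After op 4 (git reset a.txt): modified={a.txt} staged={none}
After op 5 (git add a.txt): modified={none} staged={a.txt}
After op 6 (modify f.txt): modified={f.txt} staged={a.txt}
After op 7 (git add f.txt): modified={none} staged={a.txt, f.txt}
After op 8 (modify h.txt): modified={h.txt} staged={a.txt, f.txt}
After op 9 (modify g.txt): modified={g.txt, h.txt} staged={a.txt, f.txt}
After op 10 (modify f.txt): modified={f.txt, g.txt, h.txt} staged={a.txt, f.txt}
After op 11 (modify f.txt): modified={f.txt, g.txt, h.txt} staged={a.txt, f.txt}
After op 12 (git add d.txt): modified={f.txt, g.txt, h.txt} staged={a.txt, f.txt}
After op 13 (modify f.txt): modified={f.txt, g.txt, h.txt} staged={a.txt, f.txt}
After op 14 (git add h.txt): modified={f.txt, g.txt} staged={a.txt, f.txt, h.txt}
After op 15 (modify b.txt): modified={b.txt, f.txt, g.txt} staged={a.txt, f.txt, h.txt}
After op 16 (modify d.txt): modified={b.txt, d.txt, f.txt, g.txt} staged={a.txt, f.txt, h.txt}
After op 17 (git reset f.txt): modified={b.txt, d.txt, f.txt, g.txt} staged={a.txt, h.txt}
After op 18 (modify h.txt): modified={b.txt, d.txt, f.txt, g.txt, h.txt} staged={a.txt, h.txt}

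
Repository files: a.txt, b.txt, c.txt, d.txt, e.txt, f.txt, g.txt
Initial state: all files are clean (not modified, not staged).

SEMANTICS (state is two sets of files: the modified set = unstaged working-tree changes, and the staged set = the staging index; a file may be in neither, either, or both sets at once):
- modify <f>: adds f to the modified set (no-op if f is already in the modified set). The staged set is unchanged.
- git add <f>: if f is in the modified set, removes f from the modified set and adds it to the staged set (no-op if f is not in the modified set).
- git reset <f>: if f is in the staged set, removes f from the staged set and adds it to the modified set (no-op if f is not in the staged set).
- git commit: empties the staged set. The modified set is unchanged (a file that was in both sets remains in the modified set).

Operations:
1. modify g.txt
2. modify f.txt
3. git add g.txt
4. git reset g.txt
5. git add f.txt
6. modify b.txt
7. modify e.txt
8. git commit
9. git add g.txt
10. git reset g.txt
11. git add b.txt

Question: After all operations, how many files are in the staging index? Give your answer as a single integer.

Answer: 1

Derivation:
After op 1 (modify g.txt): modified={g.txt} staged={none}
After op 2 (modify f.txt): modified={f.txt, g.txt} staged={none}
After op 3 (git add g.txt): modified={f.txt} staged={g.txt}
After op 4 (git reset g.txt): modified={f.txt, g.txt} staged={none}
After op 5 (git add f.txt): modified={g.txt} staged={f.txt}
After op 6 (modify b.txt): modified={b.txt, g.txt} staged={f.txt}
After op 7 (modify e.txt): modified={b.txt, e.txt, g.txt} staged={f.txt}
After op 8 (git commit): modified={b.txt, e.txt, g.txt} staged={none}
After op 9 (git add g.txt): modified={b.txt, e.txt} staged={g.txt}
After op 10 (git reset g.txt): modified={b.txt, e.txt, g.txt} staged={none}
After op 11 (git add b.txt): modified={e.txt, g.txt} staged={b.txt}
Final staged set: {b.txt} -> count=1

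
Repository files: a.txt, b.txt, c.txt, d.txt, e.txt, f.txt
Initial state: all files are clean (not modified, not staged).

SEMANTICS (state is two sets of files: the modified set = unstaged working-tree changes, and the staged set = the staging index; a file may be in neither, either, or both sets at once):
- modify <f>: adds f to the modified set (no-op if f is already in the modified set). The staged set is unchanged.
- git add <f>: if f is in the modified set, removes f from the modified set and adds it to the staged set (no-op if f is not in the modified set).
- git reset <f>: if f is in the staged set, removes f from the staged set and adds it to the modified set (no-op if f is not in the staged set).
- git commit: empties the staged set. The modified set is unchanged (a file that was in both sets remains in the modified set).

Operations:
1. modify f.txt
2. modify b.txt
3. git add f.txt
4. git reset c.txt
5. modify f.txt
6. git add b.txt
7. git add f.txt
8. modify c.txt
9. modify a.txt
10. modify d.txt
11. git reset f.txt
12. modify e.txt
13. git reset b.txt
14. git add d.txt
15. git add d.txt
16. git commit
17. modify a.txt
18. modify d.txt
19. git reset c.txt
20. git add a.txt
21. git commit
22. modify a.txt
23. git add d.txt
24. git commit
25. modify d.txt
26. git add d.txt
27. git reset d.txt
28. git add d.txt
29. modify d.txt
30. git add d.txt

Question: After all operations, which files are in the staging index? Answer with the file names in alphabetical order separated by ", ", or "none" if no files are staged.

Answer: d.txt

Derivation:
After op 1 (modify f.txt): modified={f.txt} staged={none}
After op 2 (modify b.txt): modified={b.txt, f.txt} staged={none}
After op 3 (git add f.txt): modified={b.txt} staged={f.txt}
After op 4 (git reset c.txt): modified={b.txt} staged={f.txt}
After op 5 (modify f.txt): modified={b.txt, f.txt} staged={f.txt}
After op 6 (git add b.txt): modified={f.txt} staged={b.txt, f.txt}
After op 7 (git add f.txt): modified={none} staged={b.txt, f.txt}
After op 8 (modify c.txt): modified={c.txt} staged={b.txt, f.txt}
After op 9 (modify a.txt): modified={a.txt, c.txt} staged={b.txt, f.txt}
After op 10 (modify d.txt): modified={a.txt, c.txt, d.txt} staged={b.txt, f.txt}
After op 11 (git reset f.txt): modified={a.txt, c.txt, d.txt, f.txt} staged={b.txt}
After op 12 (modify e.txt): modified={a.txt, c.txt, d.txt, e.txt, f.txt} staged={b.txt}
After op 13 (git reset b.txt): modified={a.txt, b.txt, c.txt, d.txt, e.txt, f.txt} staged={none}
After op 14 (git add d.txt): modified={a.txt, b.txt, c.txt, e.txt, f.txt} staged={d.txt}
After op 15 (git add d.txt): modified={a.txt, b.txt, c.txt, e.txt, f.txt} staged={d.txt}
After op 16 (git commit): modified={a.txt, b.txt, c.txt, e.txt, f.txt} staged={none}
After op 17 (modify a.txt): modified={a.txt, b.txt, c.txt, e.txt, f.txt} staged={none}
After op 18 (modify d.txt): modified={a.txt, b.txt, c.txt, d.txt, e.txt, f.txt} staged={none}
After op 19 (git reset c.txt): modified={a.txt, b.txt, c.txt, d.txt, e.txt, f.txt} staged={none}
After op 20 (git add a.txt): modified={b.txt, c.txt, d.txt, e.txt, f.txt} staged={a.txt}
After op 21 (git commit): modified={b.txt, c.txt, d.txt, e.txt, f.txt} staged={none}
After op 22 (modify a.txt): modified={a.txt, b.txt, c.txt, d.txt, e.txt, f.txt} staged={none}
After op 23 (git add d.txt): modified={a.txt, b.txt, c.txt, e.txt, f.txt} staged={d.txt}
After op 24 (git commit): modified={a.txt, b.txt, c.txt, e.txt, f.txt} staged={none}
After op 25 (modify d.txt): modified={a.txt, b.txt, c.txt, d.txt, e.txt, f.txt} staged={none}
After op 26 (git add d.txt): modified={a.txt, b.txt, c.txt, e.txt, f.txt} staged={d.txt}
After op 27 (git reset d.txt): modified={a.txt, b.txt, c.txt, d.txt, e.txt, f.txt} staged={none}
After op 28 (git add d.txt): modified={a.txt, b.txt, c.txt, e.txt, f.txt} staged={d.txt}
After op 29 (modify d.txt): modified={a.txt, b.txt, c.txt, d.txt, e.txt, f.txt} staged={d.txt}
After op 30 (git add d.txt): modified={a.txt, b.txt, c.txt, e.txt, f.txt} staged={d.txt}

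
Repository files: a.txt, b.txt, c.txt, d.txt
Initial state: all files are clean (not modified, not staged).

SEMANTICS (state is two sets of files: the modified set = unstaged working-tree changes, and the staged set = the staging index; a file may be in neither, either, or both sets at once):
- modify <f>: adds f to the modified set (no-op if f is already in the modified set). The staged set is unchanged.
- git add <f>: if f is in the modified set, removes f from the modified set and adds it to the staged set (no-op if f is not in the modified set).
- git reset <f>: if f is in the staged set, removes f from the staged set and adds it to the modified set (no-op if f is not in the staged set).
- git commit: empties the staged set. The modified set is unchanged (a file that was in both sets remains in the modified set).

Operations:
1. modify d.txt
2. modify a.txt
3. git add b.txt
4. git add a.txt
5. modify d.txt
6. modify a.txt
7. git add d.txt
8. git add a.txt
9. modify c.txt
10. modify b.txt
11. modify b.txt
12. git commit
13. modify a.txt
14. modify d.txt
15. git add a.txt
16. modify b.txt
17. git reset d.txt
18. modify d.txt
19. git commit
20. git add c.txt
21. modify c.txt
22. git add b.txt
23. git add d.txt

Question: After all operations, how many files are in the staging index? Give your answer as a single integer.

After op 1 (modify d.txt): modified={d.txt} staged={none}
After op 2 (modify a.txt): modified={a.txt, d.txt} staged={none}
After op 3 (git add b.txt): modified={a.txt, d.txt} staged={none}
After op 4 (git add a.txt): modified={d.txt} staged={a.txt}
After op 5 (modify d.txt): modified={d.txt} staged={a.txt}
After op 6 (modify a.txt): modified={a.txt, d.txt} staged={a.txt}
After op 7 (git add d.txt): modified={a.txt} staged={a.txt, d.txt}
After op 8 (git add a.txt): modified={none} staged={a.txt, d.txt}
After op 9 (modify c.txt): modified={c.txt} staged={a.txt, d.txt}
After op 10 (modify b.txt): modified={b.txt, c.txt} staged={a.txt, d.txt}
After op 11 (modify b.txt): modified={b.txt, c.txt} staged={a.txt, d.txt}
After op 12 (git commit): modified={b.txt, c.txt} staged={none}
After op 13 (modify a.txt): modified={a.txt, b.txt, c.txt} staged={none}
After op 14 (modify d.txt): modified={a.txt, b.txt, c.txt, d.txt} staged={none}
After op 15 (git add a.txt): modified={b.txt, c.txt, d.txt} staged={a.txt}
After op 16 (modify b.txt): modified={b.txt, c.txt, d.txt} staged={a.txt}
After op 17 (git reset d.txt): modified={b.txt, c.txt, d.txt} staged={a.txt}
After op 18 (modify d.txt): modified={b.txt, c.txt, d.txt} staged={a.txt}
After op 19 (git commit): modified={b.txt, c.txt, d.txt} staged={none}
After op 20 (git add c.txt): modified={b.txt, d.txt} staged={c.txt}
After op 21 (modify c.txt): modified={b.txt, c.txt, d.txt} staged={c.txt}
After op 22 (git add b.txt): modified={c.txt, d.txt} staged={b.txt, c.txt}
After op 23 (git add d.txt): modified={c.txt} staged={b.txt, c.txt, d.txt}
Final staged set: {b.txt, c.txt, d.txt} -> count=3

Answer: 3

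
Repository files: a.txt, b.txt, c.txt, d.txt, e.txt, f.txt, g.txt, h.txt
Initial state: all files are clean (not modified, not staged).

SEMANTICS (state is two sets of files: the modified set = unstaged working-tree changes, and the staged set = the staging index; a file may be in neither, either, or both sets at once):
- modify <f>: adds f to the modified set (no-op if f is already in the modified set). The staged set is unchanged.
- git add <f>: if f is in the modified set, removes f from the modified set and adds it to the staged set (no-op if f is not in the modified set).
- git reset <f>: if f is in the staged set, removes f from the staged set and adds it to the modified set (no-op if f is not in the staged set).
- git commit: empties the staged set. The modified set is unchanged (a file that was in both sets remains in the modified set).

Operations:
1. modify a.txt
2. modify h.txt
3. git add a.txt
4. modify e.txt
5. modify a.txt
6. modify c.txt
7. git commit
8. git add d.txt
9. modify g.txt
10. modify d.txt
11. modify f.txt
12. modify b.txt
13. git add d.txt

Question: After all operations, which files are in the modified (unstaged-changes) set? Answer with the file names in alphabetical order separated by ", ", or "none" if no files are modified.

Answer: a.txt, b.txt, c.txt, e.txt, f.txt, g.txt, h.txt

Derivation:
After op 1 (modify a.txt): modified={a.txt} staged={none}
After op 2 (modify h.txt): modified={a.txt, h.txt} staged={none}
After op 3 (git add a.txt): modified={h.txt} staged={a.txt}
After op 4 (modify e.txt): modified={e.txt, h.txt} staged={a.txt}
After op 5 (modify a.txt): modified={a.txt, e.txt, h.txt} staged={a.txt}
After op 6 (modify c.txt): modified={a.txt, c.txt, e.txt, h.txt} staged={a.txt}
After op 7 (git commit): modified={a.txt, c.txt, e.txt, h.txt} staged={none}
After op 8 (git add d.txt): modified={a.txt, c.txt, e.txt, h.txt} staged={none}
After op 9 (modify g.txt): modified={a.txt, c.txt, e.txt, g.txt, h.txt} staged={none}
After op 10 (modify d.txt): modified={a.txt, c.txt, d.txt, e.txt, g.txt, h.txt} staged={none}
After op 11 (modify f.txt): modified={a.txt, c.txt, d.txt, e.txt, f.txt, g.txt, h.txt} staged={none}
After op 12 (modify b.txt): modified={a.txt, b.txt, c.txt, d.txt, e.txt, f.txt, g.txt, h.txt} staged={none}
After op 13 (git add d.txt): modified={a.txt, b.txt, c.txt, e.txt, f.txt, g.txt, h.txt} staged={d.txt}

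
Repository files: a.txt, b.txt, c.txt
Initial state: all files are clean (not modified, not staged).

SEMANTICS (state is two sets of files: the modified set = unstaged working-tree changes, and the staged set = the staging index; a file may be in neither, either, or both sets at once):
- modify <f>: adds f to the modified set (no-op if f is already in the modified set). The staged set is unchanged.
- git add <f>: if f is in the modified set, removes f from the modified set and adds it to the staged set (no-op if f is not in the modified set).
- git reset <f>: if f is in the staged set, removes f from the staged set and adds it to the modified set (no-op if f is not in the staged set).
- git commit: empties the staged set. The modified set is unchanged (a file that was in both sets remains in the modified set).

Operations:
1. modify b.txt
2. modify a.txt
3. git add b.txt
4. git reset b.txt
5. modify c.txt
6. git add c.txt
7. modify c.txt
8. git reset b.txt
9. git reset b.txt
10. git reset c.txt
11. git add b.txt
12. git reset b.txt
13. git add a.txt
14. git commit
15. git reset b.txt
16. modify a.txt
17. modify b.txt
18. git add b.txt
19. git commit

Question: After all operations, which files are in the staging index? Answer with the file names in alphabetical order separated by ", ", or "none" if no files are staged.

Answer: none

Derivation:
After op 1 (modify b.txt): modified={b.txt} staged={none}
After op 2 (modify a.txt): modified={a.txt, b.txt} staged={none}
After op 3 (git add b.txt): modified={a.txt} staged={b.txt}
After op 4 (git reset b.txt): modified={a.txt, b.txt} staged={none}
After op 5 (modify c.txt): modified={a.txt, b.txt, c.txt} staged={none}
After op 6 (git add c.txt): modified={a.txt, b.txt} staged={c.txt}
After op 7 (modify c.txt): modified={a.txt, b.txt, c.txt} staged={c.txt}
After op 8 (git reset b.txt): modified={a.txt, b.txt, c.txt} staged={c.txt}
After op 9 (git reset b.txt): modified={a.txt, b.txt, c.txt} staged={c.txt}
After op 10 (git reset c.txt): modified={a.txt, b.txt, c.txt} staged={none}
After op 11 (git add b.txt): modified={a.txt, c.txt} staged={b.txt}
After op 12 (git reset b.txt): modified={a.txt, b.txt, c.txt} staged={none}
After op 13 (git add a.txt): modified={b.txt, c.txt} staged={a.txt}
After op 14 (git commit): modified={b.txt, c.txt} staged={none}
After op 15 (git reset b.txt): modified={b.txt, c.txt} staged={none}
After op 16 (modify a.txt): modified={a.txt, b.txt, c.txt} staged={none}
After op 17 (modify b.txt): modified={a.txt, b.txt, c.txt} staged={none}
After op 18 (git add b.txt): modified={a.txt, c.txt} staged={b.txt}
After op 19 (git commit): modified={a.txt, c.txt} staged={none}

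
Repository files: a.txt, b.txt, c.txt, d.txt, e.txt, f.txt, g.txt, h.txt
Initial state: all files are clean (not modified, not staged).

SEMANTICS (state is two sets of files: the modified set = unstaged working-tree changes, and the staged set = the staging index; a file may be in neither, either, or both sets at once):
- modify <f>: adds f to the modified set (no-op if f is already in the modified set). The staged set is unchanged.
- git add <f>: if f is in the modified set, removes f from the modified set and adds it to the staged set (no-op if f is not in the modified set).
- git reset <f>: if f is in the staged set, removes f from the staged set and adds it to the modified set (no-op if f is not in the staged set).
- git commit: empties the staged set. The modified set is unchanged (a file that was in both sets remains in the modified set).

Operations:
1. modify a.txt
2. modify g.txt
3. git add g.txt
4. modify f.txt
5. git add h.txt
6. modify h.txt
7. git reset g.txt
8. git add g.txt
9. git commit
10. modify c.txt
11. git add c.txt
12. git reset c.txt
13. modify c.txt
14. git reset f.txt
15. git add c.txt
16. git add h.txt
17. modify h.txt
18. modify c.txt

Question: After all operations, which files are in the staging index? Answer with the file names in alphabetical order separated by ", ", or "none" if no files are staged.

After op 1 (modify a.txt): modified={a.txt} staged={none}
After op 2 (modify g.txt): modified={a.txt, g.txt} staged={none}
After op 3 (git add g.txt): modified={a.txt} staged={g.txt}
After op 4 (modify f.txt): modified={a.txt, f.txt} staged={g.txt}
After op 5 (git add h.txt): modified={a.txt, f.txt} staged={g.txt}
After op 6 (modify h.txt): modified={a.txt, f.txt, h.txt} staged={g.txt}
After op 7 (git reset g.txt): modified={a.txt, f.txt, g.txt, h.txt} staged={none}
After op 8 (git add g.txt): modified={a.txt, f.txt, h.txt} staged={g.txt}
After op 9 (git commit): modified={a.txt, f.txt, h.txt} staged={none}
After op 10 (modify c.txt): modified={a.txt, c.txt, f.txt, h.txt} staged={none}
After op 11 (git add c.txt): modified={a.txt, f.txt, h.txt} staged={c.txt}
After op 12 (git reset c.txt): modified={a.txt, c.txt, f.txt, h.txt} staged={none}
After op 13 (modify c.txt): modified={a.txt, c.txt, f.txt, h.txt} staged={none}
After op 14 (git reset f.txt): modified={a.txt, c.txt, f.txt, h.txt} staged={none}
After op 15 (git add c.txt): modified={a.txt, f.txt, h.txt} staged={c.txt}
After op 16 (git add h.txt): modified={a.txt, f.txt} staged={c.txt, h.txt}
After op 17 (modify h.txt): modified={a.txt, f.txt, h.txt} staged={c.txt, h.txt}
After op 18 (modify c.txt): modified={a.txt, c.txt, f.txt, h.txt} staged={c.txt, h.txt}

Answer: c.txt, h.txt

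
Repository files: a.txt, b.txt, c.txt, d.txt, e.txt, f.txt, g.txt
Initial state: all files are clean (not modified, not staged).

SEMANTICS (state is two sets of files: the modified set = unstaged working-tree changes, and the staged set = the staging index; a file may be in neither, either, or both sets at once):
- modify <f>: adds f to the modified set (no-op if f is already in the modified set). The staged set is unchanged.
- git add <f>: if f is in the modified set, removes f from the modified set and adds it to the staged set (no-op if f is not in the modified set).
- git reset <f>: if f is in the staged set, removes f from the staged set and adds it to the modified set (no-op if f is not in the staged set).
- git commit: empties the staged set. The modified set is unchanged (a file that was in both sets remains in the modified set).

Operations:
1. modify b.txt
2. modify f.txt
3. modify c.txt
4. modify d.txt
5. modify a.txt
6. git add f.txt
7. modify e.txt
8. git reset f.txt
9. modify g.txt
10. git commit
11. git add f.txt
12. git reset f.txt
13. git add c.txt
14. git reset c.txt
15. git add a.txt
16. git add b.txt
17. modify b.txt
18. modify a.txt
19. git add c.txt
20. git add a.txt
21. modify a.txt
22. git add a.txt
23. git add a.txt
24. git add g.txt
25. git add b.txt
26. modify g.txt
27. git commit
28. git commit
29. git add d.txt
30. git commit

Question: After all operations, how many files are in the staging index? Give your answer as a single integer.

After op 1 (modify b.txt): modified={b.txt} staged={none}
After op 2 (modify f.txt): modified={b.txt, f.txt} staged={none}
After op 3 (modify c.txt): modified={b.txt, c.txt, f.txt} staged={none}
After op 4 (modify d.txt): modified={b.txt, c.txt, d.txt, f.txt} staged={none}
After op 5 (modify a.txt): modified={a.txt, b.txt, c.txt, d.txt, f.txt} staged={none}
After op 6 (git add f.txt): modified={a.txt, b.txt, c.txt, d.txt} staged={f.txt}
After op 7 (modify e.txt): modified={a.txt, b.txt, c.txt, d.txt, e.txt} staged={f.txt}
After op 8 (git reset f.txt): modified={a.txt, b.txt, c.txt, d.txt, e.txt, f.txt} staged={none}
After op 9 (modify g.txt): modified={a.txt, b.txt, c.txt, d.txt, e.txt, f.txt, g.txt} staged={none}
After op 10 (git commit): modified={a.txt, b.txt, c.txt, d.txt, e.txt, f.txt, g.txt} staged={none}
After op 11 (git add f.txt): modified={a.txt, b.txt, c.txt, d.txt, e.txt, g.txt} staged={f.txt}
After op 12 (git reset f.txt): modified={a.txt, b.txt, c.txt, d.txt, e.txt, f.txt, g.txt} staged={none}
After op 13 (git add c.txt): modified={a.txt, b.txt, d.txt, e.txt, f.txt, g.txt} staged={c.txt}
After op 14 (git reset c.txt): modified={a.txt, b.txt, c.txt, d.txt, e.txt, f.txt, g.txt} staged={none}
After op 15 (git add a.txt): modified={b.txt, c.txt, d.txt, e.txt, f.txt, g.txt} staged={a.txt}
After op 16 (git add b.txt): modified={c.txt, d.txt, e.txt, f.txt, g.txt} staged={a.txt, b.txt}
After op 17 (modify b.txt): modified={b.txt, c.txt, d.txt, e.txt, f.txt, g.txt} staged={a.txt, b.txt}
After op 18 (modify a.txt): modified={a.txt, b.txt, c.txt, d.txt, e.txt, f.txt, g.txt} staged={a.txt, b.txt}
After op 19 (git add c.txt): modified={a.txt, b.txt, d.txt, e.txt, f.txt, g.txt} staged={a.txt, b.txt, c.txt}
After op 20 (git add a.txt): modified={b.txt, d.txt, e.txt, f.txt, g.txt} staged={a.txt, b.txt, c.txt}
After op 21 (modify a.txt): modified={a.txt, b.txt, d.txt, e.txt, f.txt, g.txt} staged={a.txt, b.txt, c.txt}
After op 22 (git add a.txt): modified={b.txt, d.txt, e.txt, f.txt, g.txt} staged={a.txt, b.txt, c.txt}
After op 23 (git add a.txt): modified={b.txt, d.txt, e.txt, f.txt, g.txt} staged={a.txt, b.txt, c.txt}
After op 24 (git add g.txt): modified={b.txt, d.txt, e.txt, f.txt} staged={a.txt, b.txt, c.txt, g.txt}
After op 25 (git add b.txt): modified={d.txt, e.txt, f.txt} staged={a.txt, b.txt, c.txt, g.txt}
After op 26 (modify g.txt): modified={d.txt, e.txt, f.txt, g.txt} staged={a.txt, b.txt, c.txt, g.txt}
After op 27 (git commit): modified={d.txt, e.txt, f.txt, g.txt} staged={none}
After op 28 (git commit): modified={d.txt, e.txt, f.txt, g.txt} staged={none}
After op 29 (git add d.txt): modified={e.txt, f.txt, g.txt} staged={d.txt}
After op 30 (git commit): modified={e.txt, f.txt, g.txt} staged={none}
Final staged set: {none} -> count=0

Answer: 0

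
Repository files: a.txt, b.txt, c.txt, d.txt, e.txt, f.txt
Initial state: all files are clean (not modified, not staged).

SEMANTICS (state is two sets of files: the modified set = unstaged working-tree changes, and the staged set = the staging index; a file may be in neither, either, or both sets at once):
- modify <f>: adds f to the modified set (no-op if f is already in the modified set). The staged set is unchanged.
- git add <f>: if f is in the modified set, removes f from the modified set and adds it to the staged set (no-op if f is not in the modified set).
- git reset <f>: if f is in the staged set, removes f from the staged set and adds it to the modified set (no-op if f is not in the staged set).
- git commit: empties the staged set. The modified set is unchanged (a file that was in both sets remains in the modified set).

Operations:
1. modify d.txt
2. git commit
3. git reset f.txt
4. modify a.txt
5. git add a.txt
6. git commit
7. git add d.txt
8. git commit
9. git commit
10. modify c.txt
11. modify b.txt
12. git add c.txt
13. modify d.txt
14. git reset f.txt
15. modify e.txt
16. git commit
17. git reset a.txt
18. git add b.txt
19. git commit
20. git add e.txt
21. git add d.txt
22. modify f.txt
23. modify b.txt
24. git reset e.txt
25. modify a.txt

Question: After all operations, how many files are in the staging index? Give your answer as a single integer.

After op 1 (modify d.txt): modified={d.txt} staged={none}
After op 2 (git commit): modified={d.txt} staged={none}
After op 3 (git reset f.txt): modified={d.txt} staged={none}
After op 4 (modify a.txt): modified={a.txt, d.txt} staged={none}
After op 5 (git add a.txt): modified={d.txt} staged={a.txt}
After op 6 (git commit): modified={d.txt} staged={none}
After op 7 (git add d.txt): modified={none} staged={d.txt}
After op 8 (git commit): modified={none} staged={none}
After op 9 (git commit): modified={none} staged={none}
After op 10 (modify c.txt): modified={c.txt} staged={none}
After op 11 (modify b.txt): modified={b.txt, c.txt} staged={none}
After op 12 (git add c.txt): modified={b.txt} staged={c.txt}
After op 13 (modify d.txt): modified={b.txt, d.txt} staged={c.txt}
After op 14 (git reset f.txt): modified={b.txt, d.txt} staged={c.txt}
After op 15 (modify e.txt): modified={b.txt, d.txt, e.txt} staged={c.txt}
After op 16 (git commit): modified={b.txt, d.txt, e.txt} staged={none}
After op 17 (git reset a.txt): modified={b.txt, d.txt, e.txt} staged={none}
After op 18 (git add b.txt): modified={d.txt, e.txt} staged={b.txt}
After op 19 (git commit): modified={d.txt, e.txt} staged={none}
After op 20 (git add e.txt): modified={d.txt} staged={e.txt}
After op 21 (git add d.txt): modified={none} staged={d.txt, e.txt}
After op 22 (modify f.txt): modified={f.txt} staged={d.txt, e.txt}
After op 23 (modify b.txt): modified={b.txt, f.txt} staged={d.txt, e.txt}
After op 24 (git reset e.txt): modified={b.txt, e.txt, f.txt} staged={d.txt}
After op 25 (modify a.txt): modified={a.txt, b.txt, e.txt, f.txt} staged={d.txt}
Final staged set: {d.txt} -> count=1

Answer: 1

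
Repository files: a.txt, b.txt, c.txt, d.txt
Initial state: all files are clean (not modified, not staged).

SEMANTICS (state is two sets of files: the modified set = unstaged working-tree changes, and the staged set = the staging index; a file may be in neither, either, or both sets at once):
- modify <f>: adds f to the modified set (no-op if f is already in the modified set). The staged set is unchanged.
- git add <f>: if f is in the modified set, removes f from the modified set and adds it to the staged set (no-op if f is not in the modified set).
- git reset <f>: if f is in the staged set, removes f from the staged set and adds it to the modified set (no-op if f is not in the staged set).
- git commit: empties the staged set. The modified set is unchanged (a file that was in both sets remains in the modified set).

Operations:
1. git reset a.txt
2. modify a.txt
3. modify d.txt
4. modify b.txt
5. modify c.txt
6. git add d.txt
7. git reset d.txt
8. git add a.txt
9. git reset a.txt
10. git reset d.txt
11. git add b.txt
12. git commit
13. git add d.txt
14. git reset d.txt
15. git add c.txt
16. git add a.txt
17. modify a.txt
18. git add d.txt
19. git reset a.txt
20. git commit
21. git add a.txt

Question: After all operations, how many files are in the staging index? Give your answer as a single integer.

After op 1 (git reset a.txt): modified={none} staged={none}
After op 2 (modify a.txt): modified={a.txt} staged={none}
After op 3 (modify d.txt): modified={a.txt, d.txt} staged={none}
After op 4 (modify b.txt): modified={a.txt, b.txt, d.txt} staged={none}
After op 5 (modify c.txt): modified={a.txt, b.txt, c.txt, d.txt} staged={none}
After op 6 (git add d.txt): modified={a.txt, b.txt, c.txt} staged={d.txt}
After op 7 (git reset d.txt): modified={a.txt, b.txt, c.txt, d.txt} staged={none}
After op 8 (git add a.txt): modified={b.txt, c.txt, d.txt} staged={a.txt}
After op 9 (git reset a.txt): modified={a.txt, b.txt, c.txt, d.txt} staged={none}
After op 10 (git reset d.txt): modified={a.txt, b.txt, c.txt, d.txt} staged={none}
After op 11 (git add b.txt): modified={a.txt, c.txt, d.txt} staged={b.txt}
After op 12 (git commit): modified={a.txt, c.txt, d.txt} staged={none}
After op 13 (git add d.txt): modified={a.txt, c.txt} staged={d.txt}
After op 14 (git reset d.txt): modified={a.txt, c.txt, d.txt} staged={none}
After op 15 (git add c.txt): modified={a.txt, d.txt} staged={c.txt}
After op 16 (git add a.txt): modified={d.txt} staged={a.txt, c.txt}
After op 17 (modify a.txt): modified={a.txt, d.txt} staged={a.txt, c.txt}
After op 18 (git add d.txt): modified={a.txt} staged={a.txt, c.txt, d.txt}
After op 19 (git reset a.txt): modified={a.txt} staged={c.txt, d.txt}
After op 20 (git commit): modified={a.txt} staged={none}
After op 21 (git add a.txt): modified={none} staged={a.txt}
Final staged set: {a.txt} -> count=1

Answer: 1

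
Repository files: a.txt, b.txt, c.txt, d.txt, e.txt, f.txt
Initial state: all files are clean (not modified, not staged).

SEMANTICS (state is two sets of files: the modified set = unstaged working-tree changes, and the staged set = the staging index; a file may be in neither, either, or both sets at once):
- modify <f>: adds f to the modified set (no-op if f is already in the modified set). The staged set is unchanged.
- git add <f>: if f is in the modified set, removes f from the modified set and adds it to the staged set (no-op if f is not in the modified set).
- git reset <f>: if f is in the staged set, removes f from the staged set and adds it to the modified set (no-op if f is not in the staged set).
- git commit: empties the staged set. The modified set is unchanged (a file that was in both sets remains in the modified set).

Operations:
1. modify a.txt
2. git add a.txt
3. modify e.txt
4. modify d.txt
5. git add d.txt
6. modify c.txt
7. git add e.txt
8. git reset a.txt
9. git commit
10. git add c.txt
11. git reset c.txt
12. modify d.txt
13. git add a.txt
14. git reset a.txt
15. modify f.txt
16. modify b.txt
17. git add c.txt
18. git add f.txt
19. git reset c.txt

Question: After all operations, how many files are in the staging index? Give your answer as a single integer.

After op 1 (modify a.txt): modified={a.txt} staged={none}
After op 2 (git add a.txt): modified={none} staged={a.txt}
After op 3 (modify e.txt): modified={e.txt} staged={a.txt}
After op 4 (modify d.txt): modified={d.txt, e.txt} staged={a.txt}
After op 5 (git add d.txt): modified={e.txt} staged={a.txt, d.txt}
After op 6 (modify c.txt): modified={c.txt, e.txt} staged={a.txt, d.txt}
After op 7 (git add e.txt): modified={c.txt} staged={a.txt, d.txt, e.txt}
After op 8 (git reset a.txt): modified={a.txt, c.txt} staged={d.txt, e.txt}
After op 9 (git commit): modified={a.txt, c.txt} staged={none}
After op 10 (git add c.txt): modified={a.txt} staged={c.txt}
After op 11 (git reset c.txt): modified={a.txt, c.txt} staged={none}
After op 12 (modify d.txt): modified={a.txt, c.txt, d.txt} staged={none}
After op 13 (git add a.txt): modified={c.txt, d.txt} staged={a.txt}
After op 14 (git reset a.txt): modified={a.txt, c.txt, d.txt} staged={none}
After op 15 (modify f.txt): modified={a.txt, c.txt, d.txt, f.txt} staged={none}
After op 16 (modify b.txt): modified={a.txt, b.txt, c.txt, d.txt, f.txt} staged={none}
After op 17 (git add c.txt): modified={a.txt, b.txt, d.txt, f.txt} staged={c.txt}
After op 18 (git add f.txt): modified={a.txt, b.txt, d.txt} staged={c.txt, f.txt}
After op 19 (git reset c.txt): modified={a.txt, b.txt, c.txt, d.txt} staged={f.txt}
Final staged set: {f.txt} -> count=1

Answer: 1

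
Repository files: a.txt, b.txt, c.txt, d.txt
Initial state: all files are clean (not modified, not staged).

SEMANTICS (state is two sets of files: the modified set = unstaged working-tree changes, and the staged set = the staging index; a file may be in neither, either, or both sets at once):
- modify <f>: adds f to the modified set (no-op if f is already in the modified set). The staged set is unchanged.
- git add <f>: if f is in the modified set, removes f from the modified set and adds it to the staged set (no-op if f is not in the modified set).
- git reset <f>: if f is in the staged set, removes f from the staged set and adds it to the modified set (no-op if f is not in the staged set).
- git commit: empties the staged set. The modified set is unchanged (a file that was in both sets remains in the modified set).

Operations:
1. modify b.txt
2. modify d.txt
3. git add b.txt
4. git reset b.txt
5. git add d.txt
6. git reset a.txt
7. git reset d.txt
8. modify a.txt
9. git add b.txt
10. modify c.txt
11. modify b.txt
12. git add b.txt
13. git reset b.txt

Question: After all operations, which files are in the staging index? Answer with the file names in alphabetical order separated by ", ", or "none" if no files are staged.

Answer: none

Derivation:
After op 1 (modify b.txt): modified={b.txt} staged={none}
After op 2 (modify d.txt): modified={b.txt, d.txt} staged={none}
After op 3 (git add b.txt): modified={d.txt} staged={b.txt}
After op 4 (git reset b.txt): modified={b.txt, d.txt} staged={none}
After op 5 (git add d.txt): modified={b.txt} staged={d.txt}
After op 6 (git reset a.txt): modified={b.txt} staged={d.txt}
After op 7 (git reset d.txt): modified={b.txt, d.txt} staged={none}
After op 8 (modify a.txt): modified={a.txt, b.txt, d.txt} staged={none}
After op 9 (git add b.txt): modified={a.txt, d.txt} staged={b.txt}
After op 10 (modify c.txt): modified={a.txt, c.txt, d.txt} staged={b.txt}
After op 11 (modify b.txt): modified={a.txt, b.txt, c.txt, d.txt} staged={b.txt}
After op 12 (git add b.txt): modified={a.txt, c.txt, d.txt} staged={b.txt}
After op 13 (git reset b.txt): modified={a.txt, b.txt, c.txt, d.txt} staged={none}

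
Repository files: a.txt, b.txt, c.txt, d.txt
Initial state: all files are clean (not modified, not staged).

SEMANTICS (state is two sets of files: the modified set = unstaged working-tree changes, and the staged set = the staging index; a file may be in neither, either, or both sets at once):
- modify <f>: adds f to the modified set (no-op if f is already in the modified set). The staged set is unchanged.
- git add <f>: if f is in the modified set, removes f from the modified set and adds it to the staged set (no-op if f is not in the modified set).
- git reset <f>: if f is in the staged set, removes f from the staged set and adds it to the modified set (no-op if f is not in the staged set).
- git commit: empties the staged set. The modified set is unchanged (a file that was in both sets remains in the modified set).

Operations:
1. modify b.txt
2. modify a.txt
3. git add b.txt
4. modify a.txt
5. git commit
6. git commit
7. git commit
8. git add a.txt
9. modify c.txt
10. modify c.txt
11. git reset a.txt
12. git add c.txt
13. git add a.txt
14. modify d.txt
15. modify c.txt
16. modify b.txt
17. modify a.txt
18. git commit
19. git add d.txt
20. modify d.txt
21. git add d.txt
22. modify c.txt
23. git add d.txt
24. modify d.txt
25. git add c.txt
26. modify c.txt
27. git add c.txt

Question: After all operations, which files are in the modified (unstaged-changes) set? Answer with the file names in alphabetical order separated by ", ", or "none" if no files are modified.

Answer: a.txt, b.txt, d.txt

Derivation:
After op 1 (modify b.txt): modified={b.txt} staged={none}
After op 2 (modify a.txt): modified={a.txt, b.txt} staged={none}
After op 3 (git add b.txt): modified={a.txt} staged={b.txt}
After op 4 (modify a.txt): modified={a.txt} staged={b.txt}
After op 5 (git commit): modified={a.txt} staged={none}
After op 6 (git commit): modified={a.txt} staged={none}
After op 7 (git commit): modified={a.txt} staged={none}
After op 8 (git add a.txt): modified={none} staged={a.txt}
After op 9 (modify c.txt): modified={c.txt} staged={a.txt}
After op 10 (modify c.txt): modified={c.txt} staged={a.txt}
After op 11 (git reset a.txt): modified={a.txt, c.txt} staged={none}
After op 12 (git add c.txt): modified={a.txt} staged={c.txt}
After op 13 (git add a.txt): modified={none} staged={a.txt, c.txt}
After op 14 (modify d.txt): modified={d.txt} staged={a.txt, c.txt}
After op 15 (modify c.txt): modified={c.txt, d.txt} staged={a.txt, c.txt}
After op 16 (modify b.txt): modified={b.txt, c.txt, d.txt} staged={a.txt, c.txt}
After op 17 (modify a.txt): modified={a.txt, b.txt, c.txt, d.txt} staged={a.txt, c.txt}
After op 18 (git commit): modified={a.txt, b.txt, c.txt, d.txt} staged={none}
After op 19 (git add d.txt): modified={a.txt, b.txt, c.txt} staged={d.txt}
After op 20 (modify d.txt): modified={a.txt, b.txt, c.txt, d.txt} staged={d.txt}
After op 21 (git add d.txt): modified={a.txt, b.txt, c.txt} staged={d.txt}
After op 22 (modify c.txt): modified={a.txt, b.txt, c.txt} staged={d.txt}
After op 23 (git add d.txt): modified={a.txt, b.txt, c.txt} staged={d.txt}
After op 24 (modify d.txt): modified={a.txt, b.txt, c.txt, d.txt} staged={d.txt}
After op 25 (git add c.txt): modified={a.txt, b.txt, d.txt} staged={c.txt, d.txt}
After op 26 (modify c.txt): modified={a.txt, b.txt, c.txt, d.txt} staged={c.txt, d.txt}
After op 27 (git add c.txt): modified={a.txt, b.txt, d.txt} staged={c.txt, d.txt}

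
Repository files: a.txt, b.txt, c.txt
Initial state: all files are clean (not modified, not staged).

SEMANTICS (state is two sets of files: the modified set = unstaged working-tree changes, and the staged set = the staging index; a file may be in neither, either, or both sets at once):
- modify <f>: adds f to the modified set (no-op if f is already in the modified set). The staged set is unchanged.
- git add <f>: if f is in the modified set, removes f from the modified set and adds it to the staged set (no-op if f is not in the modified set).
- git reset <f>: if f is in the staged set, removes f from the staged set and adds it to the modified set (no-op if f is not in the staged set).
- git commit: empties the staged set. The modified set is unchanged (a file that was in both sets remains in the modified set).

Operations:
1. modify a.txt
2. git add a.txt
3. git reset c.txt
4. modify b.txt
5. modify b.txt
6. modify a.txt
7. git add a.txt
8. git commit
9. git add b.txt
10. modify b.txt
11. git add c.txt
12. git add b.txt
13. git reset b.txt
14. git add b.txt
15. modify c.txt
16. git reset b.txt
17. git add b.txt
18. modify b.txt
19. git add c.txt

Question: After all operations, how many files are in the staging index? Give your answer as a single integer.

Answer: 2

Derivation:
After op 1 (modify a.txt): modified={a.txt} staged={none}
After op 2 (git add a.txt): modified={none} staged={a.txt}
After op 3 (git reset c.txt): modified={none} staged={a.txt}
After op 4 (modify b.txt): modified={b.txt} staged={a.txt}
After op 5 (modify b.txt): modified={b.txt} staged={a.txt}
After op 6 (modify a.txt): modified={a.txt, b.txt} staged={a.txt}
After op 7 (git add a.txt): modified={b.txt} staged={a.txt}
After op 8 (git commit): modified={b.txt} staged={none}
After op 9 (git add b.txt): modified={none} staged={b.txt}
After op 10 (modify b.txt): modified={b.txt} staged={b.txt}
After op 11 (git add c.txt): modified={b.txt} staged={b.txt}
After op 12 (git add b.txt): modified={none} staged={b.txt}
After op 13 (git reset b.txt): modified={b.txt} staged={none}
After op 14 (git add b.txt): modified={none} staged={b.txt}
After op 15 (modify c.txt): modified={c.txt} staged={b.txt}
After op 16 (git reset b.txt): modified={b.txt, c.txt} staged={none}
After op 17 (git add b.txt): modified={c.txt} staged={b.txt}
After op 18 (modify b.txt): modified={b.txt, c.txt} staged={b.txt}
After op 19 (git add c.txt): modified={b.txt} staged={b.txt, c.txt}
Final staged set: {b.txt, c.txt} -> count=2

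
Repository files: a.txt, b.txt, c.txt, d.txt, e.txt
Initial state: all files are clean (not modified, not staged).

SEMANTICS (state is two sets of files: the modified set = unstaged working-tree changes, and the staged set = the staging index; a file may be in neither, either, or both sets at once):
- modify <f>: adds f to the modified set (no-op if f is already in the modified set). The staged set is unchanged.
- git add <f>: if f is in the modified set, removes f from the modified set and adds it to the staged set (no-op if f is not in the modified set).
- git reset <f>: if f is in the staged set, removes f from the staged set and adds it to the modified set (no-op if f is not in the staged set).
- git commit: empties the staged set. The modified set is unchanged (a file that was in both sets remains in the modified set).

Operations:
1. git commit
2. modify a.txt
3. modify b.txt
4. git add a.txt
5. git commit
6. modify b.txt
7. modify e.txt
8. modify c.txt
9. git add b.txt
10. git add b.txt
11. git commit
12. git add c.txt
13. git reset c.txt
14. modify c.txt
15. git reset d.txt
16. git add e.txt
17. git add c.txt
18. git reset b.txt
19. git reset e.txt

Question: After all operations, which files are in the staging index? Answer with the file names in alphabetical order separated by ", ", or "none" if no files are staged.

Answer: c.txt

Derivation:
After op 1 (git commit): modified={none} staged={none}
After op 2 (modify a.txt): modified={a.txt} staged={none}
After op 3 (modify b.txt): modified={a.txt, b.txt} staged={none}
After op 4 (git add a.txt): modified={b.txt} staged={a.txt}
After op 5 (git commit): modified={b.txt} staged={none}
After op 6 (modify b.txt): modified={b.txt} staged={none}
After op 7 (modify e.txt): modified={b.txt, e.txt} staged={none}
After op 8 (modify c.txt): modified={b.txt, c.txt, e.txt} staged={none}
After op 9 (git add b.txt): modified={c.txt, e.txt} staged={b.txt}
After op 10 (git add b.txt): modified={c.txt, e.txt} staged={b.txt}
After op 11 (git commit): modified={c.txt, e.txt} staged={none}
After op 12 (git add c.txt): modified={e.txt} staged={c.txt}
After op 13 (git reset c.txt): modified={c.txt, e.txt} staged={none}
After op 14 (modify c.txt): modified={c.txt, e.txt} staged={none}
After op 15 (git reset d.txt): modified={c.txt, e.txt} staged={none}
After op 16 (git add e.txt): modified={c.txt} staged={e.txt}
After op 17 (git add c.txt): modified={none} staged={c.txt, e.txt}
After op 18 (git reset b.txt): modified={none} staged={c.txt, e.txt}
After op 19 (git reset e.txt): modified={e.txt} staged={c.txt}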